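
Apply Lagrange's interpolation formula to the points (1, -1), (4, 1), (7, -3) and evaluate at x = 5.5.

Lagrange interpolation formula:
P(x) = Σ yᵢ × Lᵢ(x)
where Lᵢ(x) = Π_{j≠i} (x - xⱼ)/(xᵢ - xⱼ)

L_0(5.5) = (5.5 - 4)/(1 - 4) × (5.5 - 7)/(1 - 7) = -0.125000
L_1(5.5) = (5.5 - 1)/(4 - 1) × (5.5 - 7)/(4 - 7) = 0.750000
L_2(5.5) = (5.5 - 1)/(7 - 1) × (5.5 - 4)/(7 - 4) = 0.375000

P(5.5) = (-1)×L_0(5.5) + 1×L_1(5.5) + (-3)×L_2(5.5)
P(5.5) = -0.250000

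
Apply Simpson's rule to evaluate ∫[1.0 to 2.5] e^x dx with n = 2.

f(x) = e^x
a = 1.0, b = 2.5, n = 2
h = (b - a)/n = 0.750000

Simpson's rule: (h/3)[f(x₀) + 4f(x₁) + 2f(x₂) + ... + f(xₙ)]

x_0 = 1.0000, f(x_0) = 2.718282, coefficient = 1
x_1 = 1.7500, f(x_1) = 5.754603, coefficient = 4
x_2 = 2.5000, f(x_2) = 12.182494, coefficient = 1

I ≈ (0.750000/3) × 37.919186 = 9.479797
Exact value: 9.464212
Error: 0.015584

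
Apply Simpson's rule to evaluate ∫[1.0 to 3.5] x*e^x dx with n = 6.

f(x) = x*e^x
a = 1.0, b = 3.5, n = 6
h = (b - a)/n = 0.416667

Simpson's rule: (h/3)[f(x₀) + 4f(x₁) + 2f(x₂) + ... + f(xₙ)]

x_0 = 1.0000, f(x_0) = 2.718282, coefficient = 1
x_1 = 1.4167, f(x_1) = 5.841417, coefficient = 4
x_2 = 1.8333, f(x_2) = 11.466952, coefficient = 2
x_3 = 2.2500, f(x_3) = 21.347406, coefficient = 4
x_4 = 2.6667, f(x_4) = 38.378443, coefficient = 2
x_5 = 3.0833, f(x_5) = 67.312409, coefficient = 4
x_6 = 3.5000, f(x_6) = 115.904082, coefficient = 1

I ≈ (0.416667/3) × 596.318077 = 82.821955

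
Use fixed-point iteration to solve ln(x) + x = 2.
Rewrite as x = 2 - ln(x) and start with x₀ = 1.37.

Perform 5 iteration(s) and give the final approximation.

Equation: ln(x) + x = 2
Fixed-point form: x = 2 - ln(x)
x₀ = 1.37

x_1 = g(1.370000) = 1.685189
x_2 = g(1.685189) = 1.478122
x_3 = g(1.478122) = 1.609228
x_4 = g(1.609228) = 1.524246
x_5 = g(1.524246) = 1.578500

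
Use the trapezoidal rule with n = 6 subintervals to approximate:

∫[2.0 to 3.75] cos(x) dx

f(x) = cos(x)
a = 2.0, b = 3.75, n = 6
h = (b - a)/n = 0.291667

Trapezoidal rule: (h/2)[f(x₀) + 2f(x₁) + 2f(x₂) + ... + f(xₙ)]

x_0 = 2.0000, f(x_0) = -0.416147, coefficient = 1
x_1 = 2.2917, f(x_1) = -0.660039, coefficient = 2
x_2 = 2.5833, f(x_2) = -0.848178, coefficient = 2
x_3 = 2.8750, f(x_3) = -0.964674, coefficient = 2
x_4 = 3.1667, f(x_4) = -0.999686, coefficient = 2
x_5 = 3.4583, f(x_5) = -0.950256, coefficient = 2
x_6 = 3.7500, f(x_6) = -0.820559, coefficient = 1

I ≈ (0.291667/2) × -10.082372 = -1.470346
Exact value: -1.480859
Error: 0.010513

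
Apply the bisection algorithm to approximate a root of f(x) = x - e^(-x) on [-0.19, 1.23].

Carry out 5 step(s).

f(x) = x - e^(-x)
Initial interval: [-0.19, 1.23]

Iteration 1:
  c_1 = (-0.190000 + 1.230000)/2 = 0.520000
  f(c_1) = f(0.520000) = -0.074521
  f(a) × f(c) ≥ 0, new interval: [0.520000, 1.230000]
Iteration 2:
  c_2 = (0.520000 + 1.230000)/2 = 0.875000
  f(c_2) = f(0.875000) = 0.458138
  f(a) × f(c) < 0, new interval: [0.520000, 0.875000]
Iteration 3:
  c_3 = (0.520000 + 0.875000)/2 = 0.697500
  f(c_3) = f(0.697500) = 0.199672
  f(a) × f(c) < 0, new interval: [0.520000, 0.697500]
Iteration 4:
  c_4 = (0.520000 + 0.697500)/2 = 0.608750
  f(c_4) = f(0.608750) = 0.064720
  f(a) × f(c) < 0, new interval: [0.520000, 0.608750]
Iteration 5:
  c_5 = (0.520000 + 0.608750)/2 = 0.564375
  f(c_5) = f(0.564375) = -0.004340
  f(a) × f(c) ≥ 0, new interval: [0.564375, 0.608750]

After 5 iteration(s), the approximation is c_5 = 0.564375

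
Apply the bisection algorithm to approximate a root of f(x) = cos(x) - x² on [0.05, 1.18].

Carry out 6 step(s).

f(x) = cos(x) - x²
Initial interval: [0.05, 1.18]

Iteration 1:
  c_1 = (0.050000 + 1.180000)/2 = 0.615000
  f(c_1) = f(0.615000) = 0.438548
  f(a) × f(c) ≥ 0, new interval: [0.615000, 1.180000]
Iteration 2:
  c_2 = (0.615000 + 1.180000)/2 = 0.897500
  f(c_2) = f(0.897500) = -0.181940
  f(a) × f(c) < 0, new interval: [0.615000, 0.897500]
Iteration 3:
  c_3 = (0.615000 + 0.897500)/2 = 0.756250
  f(c_3) = f(0.756250) = 0.155500
  f(a) × f(c) ≥ 0, new interval: [0.756250, 0.897500]
Iteration 4:
  c_4 = (0.756250 + 0.897500)/2 = 0.826875
  f(c_4) = f(0.826875) = -0.006544
  f(a) × f(c) < 0, new interval: [0.756250, 0.826875]
Iteration 5:
  c_5 = (0.756250 + 0.826875)/2 = 0.791562
  f(c_5) = f(0.791562) = 0.076163
  f(a) × f(c) ≥ 0, new interval: [0.791562, 0.826875]
Iteration 6:
  c_6 = (0.791562 + 0.826875)/2 = 0.809219
  f(c_6) = f(0.809219) = 0.035229
  f(a) × f(c) ≥ 0, new interval: [0.809219, 0.826875]

After 6 iteration(s), the approximation is c_6 = 0.809219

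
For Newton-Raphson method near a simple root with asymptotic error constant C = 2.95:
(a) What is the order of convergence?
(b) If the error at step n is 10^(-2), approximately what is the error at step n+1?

(a) Newton-Raphson has quadratic (order 2) convergence near simple roots.
    This means |e_{n+1}| ≈ C|e_n|².

(b) With |e_n| = 10^(-2) and C = 2.95:
    |e_{n+1}| ≈ 2.95 × (10^(-2))² = 2.95 × 10^(-4)

(a) 2 (quadratic); (b) |e_{n+1}| ≈ 2.950e-04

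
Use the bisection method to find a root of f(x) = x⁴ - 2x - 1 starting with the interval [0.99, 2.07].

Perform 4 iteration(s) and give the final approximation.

f(x) = x⁴ - 2x - 1
Initial interval: [0.99, 2.07]

Iteration 1:
  c_1 = (0.990000 + 2.070000)/2 = 1.530000
  f(c_1) = f(1.530000) = 1.419813
  f(a) × f(c) < 0, new interval: [0.990000, 1.530000]
Iteration 2:
  c_2 = (0.990000 + 1.530000)/2 = 1.260000
  f(c_2) = f(1.260000) = -0.999526
  f(a) × f(c) ≥ 0, new interval: [1.260000, 1.530000]
Iteration 3:
  c_3 = (1.260000 + 1.530000)/2 = 1.395000
  f(c_3) = f(1.395000) = -0.002987
  f(a) × f(c) ≥ 0, new interval: [1.395000, 1.530000]
Iteration 4:
  c_4 = (1.395000 + 1.530000)/2 = 1.462500
  f(c_4) = f(1.462500) = 0.649920
  f(a) × f(c) < 0, new interval: [1.395000, 1.462500]

After 4 iteration(s), the approximation is c_4 = 1.462500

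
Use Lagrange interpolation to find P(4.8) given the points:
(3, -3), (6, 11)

Lagrange interpolation formula:
P(x) = Σ yᵢ × Lᵢ(x)
where Lᵢ(x) = Π_{j≠i} (x - xⱼ)/(xᵢ - xⱼ)

L_0(4.8) = (4.8 - 6)/(3 - 6) = 0.400000
L_1(4.8) = (4.8 - 3)/(6 - 3) = 0.600000

P(4.8) = (-3)×L_0(4.8) + 11×L_1(4.8)
P(4.8) = 5.400000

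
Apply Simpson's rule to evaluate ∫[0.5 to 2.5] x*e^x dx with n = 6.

f(x) = x*e^x
a = 0.5, b = 2.5, n = 6
h = (b - a)/n = 0.333333

Simpson's rule: (h/3)[f(x₀) + 4f(x₁) + 2f(x₂) + ... + f(xₙ)]

x_0 = 0.5000, f(x_0) = 0.824361, coefficient = 1
x_1 = 0.8333, f(x_1) = 1.917480, coefficient = 4
x_2 = 1.1667, f(x_2) = 3.746482, coefficient = 2
x_3 = 1.5000, f(x_3) = 6.722534, coefficient = 4
x_4 = 1.8333, f(x_4) = 11.466952, coefficient = 2
x_5 = 2.1667, f(x_5) = 18.913133, coefficient = 4
x_6 = 2.5000, f(x_6) = 30.456235, coefficient = 1

I ≈ (0.333333/3) × 171.920050 = 19.102228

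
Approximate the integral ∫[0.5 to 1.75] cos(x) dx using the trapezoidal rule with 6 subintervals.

f(x) = cos(x)
a = 0.5, b = 1.75, n = 6
h = (b - a)/n = 0.208333

Trapezoidal rule: (h/2)[f(x₀) + 2f(x₁) + 2f(x₂) + ... + f(xₙ)]

x_0 = 0.5000, f(x_0) = 0.877583, coefficient = 1
x_1 = 0.7083, f(x_1) = 0.759447, coefficient = 2
x_2 = 0.9167, f(x_2) = 0.608469, coefficient = 2
x_3 = 1.1250, f(x_3) = 0.431177, coefficient = 2
x_4 = 1.3333, f(x_4) = 0.235238, coefficient = 2
x_5 = 1.5417, f(x_5) = 0.029126, coefficient = 2
x_6 = 1.7500, f(x_6) = -0.178246, coefficient = 1

I ≈ (0.208333/2) × 4.826248 = 0.502734
Exact value: 0.504560
Error: 0.001826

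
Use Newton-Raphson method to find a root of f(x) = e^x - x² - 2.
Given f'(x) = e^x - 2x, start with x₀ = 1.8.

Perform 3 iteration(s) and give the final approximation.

f(x) = e^x - x² - 2
f'(x) = e^x - 2x
x₀ = 1.8

Newton-Raphson formula: x_{n+1} = x_n - f(x_n)/f'(x_n)

Iteration 1:
  f(1.800000) = 0.809647
  f'(1.800000) = 2.449647
  x_1 = 1.800000 - 0.809647/2.449647 = 1.469484
Iteration 2:
  f(1.469484) = 0.187608
  f'(1.469484) = 1.408024
  x_2 = 1.469484 - 0.187608/1.408024 = 1.336242
Iteration 3:
  f(1.336242) = 0.019175
  f'(1.336242) = 1.132234
  x_3 = 1.336242 - 0.019175/1.132234 = 1.319306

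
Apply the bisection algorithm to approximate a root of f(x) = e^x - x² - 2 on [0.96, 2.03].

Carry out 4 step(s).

f(x) = e^x - x² - 2
Initial interval: [0.96, 2.03]

Iteration 1:
  c_1 = (0.960000 + 2.030000)/2 = 1.495000
  f(c_1) = f(1.495000) = 0.224312
  f(a) × f(c) < 0, new interval: [0.960000, 1.495000]
Iteration 2:
  c_2 = (0.960000 + 1.495000)/2 = 1.227500
  f(c_2) = f(1.227500) = -0.094069
  f(a) × f(c) ≥ 0, new interval: [1.227500, 1.495000]
Iteration 3:
  c_3 = (1.227500 + 1.495000)/2 = 1.361250
  f(c_3) = f(1.361250) = 0.048065
  f(a) × f(c) < 0, new interval: [1.227500, 1.361250]
Iteration 4:
  c_4 = (1.227500 + 1.361250)/2 = 1.294375
  f(c_4) = f(1.294375) = -0.026692
  f(a) × f(c) ≥ 0, new interval: [1.294375, 1.361250]

After 4 iteration(s), the approximation is c_4 = 1.294375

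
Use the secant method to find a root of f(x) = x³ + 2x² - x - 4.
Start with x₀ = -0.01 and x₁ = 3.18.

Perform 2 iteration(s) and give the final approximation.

f(x) = x³ + 2x² - x - 4
x₀ = -0.01, x₁ = 3.18

Secant formula: x_{n+1} = x_n - f(x_n)(x_n - x_{n-1})/(f(x_n) - f(x_{n-1}))

Iteration 1:
  f(-0.010000) = -3.989801
  f(3.180000) = 45.202232
  x_2 = 3.180000 - 45.202232×(3.180000 - (-0.010000))/(45.202232 - (-3.989801))
       = 0.248730
Iteration 2:
  f(3.180000) = 45.202232
  f(0.248730) = -4.109609
  x_3 = 0.248730 - (-4.109609)×(0.248730 - 3.180000)/(-4.109609 - 45.202232)
       = 0.493020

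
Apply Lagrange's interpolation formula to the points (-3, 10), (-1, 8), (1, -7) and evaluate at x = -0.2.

Lagrange interpolation formula:
P(x) = Σ yᵢ × Lᵢ(x)
where Lᵢ(x) = Π_{j≠i} (x - xⱼ)/(xᵢ - xⱼ)

L_0(-0.2) = (-0.2 - (-1))/(-3 - (-1)) × (-0.2 - 1)/(-3 - 1) = -0.120000
L_1(-0.2) = (-0.2 - (-3))/(-1 - (-3)) × (-0.2 - 1)/(-1 - 1) = 0.840000
L_2(-0.2) = (-0.2 - (-3))/(1 - (-3)) × (-0.2 - (-1))/(1 - (-1)) = 0.280000

P(-0.2) = 10×L_0(-0.2) + 8×L_1(-0.2) + (-7)×L_2(-0.2)
P(-0.2) = 3.560000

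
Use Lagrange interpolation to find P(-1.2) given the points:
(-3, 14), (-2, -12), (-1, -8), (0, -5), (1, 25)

Lagrange interpolation formula:
P(x) = Σ yᵢ × Lᵢ(x)
where Lᵢ(x) = Π_{j≠i} (x - xⱼ)/(xᵢ - xⱼ)

L_0(-1.2) = (-1.2 - (-2))/(-3 - (-2)) × (-1.2 - (-1))/(-3 - (-1)) × (-1.2 - 0)/(-3 - 0) × (-1.2 - 1)/(-3 - 1) = -0.017600
L_1(-1.2) = (-1.2 - (-3))/(-2 - (-3)) × (-1.2 - (-1))/(-2 - (-1)) × (-1.2 - 0)/(-2 - 0) × (-1.2 - 1)/(-2 - 1) = 0.158400
L_2(-1.2) = (-1.2 - (-3))/(-1 - (-3)) × (-1.2 - (-2))/(-1 - (-2)) × (-1.2 - 0)/(-1 - 0) × (-1.2 - 1)/(-1 - 1) = 0.950400
L_3(-1.2) = (-1.2 - (-3))/(0 - (-3)) × (-1.2 - (-2))/(0 - (-2)) × (-1.2 - (-1))/(0 - (-1)) × (-1.2 - 1)/(0 - 1) = -0.105600
L_4(-1.2) = (-1.2 - (-3))/(1 - (-3)) × (-1.2 - (-2))/(1 - (-2)) × (-1.2 - (-1))/(1 - (-1)) × (-1.2 - 0)/(1 - 0) = 0.014400

P(-1.2) = 14×L_0(-1.2) + (-12)×L_1(-1.2) + (-8)×L_2(-1.2) + (-5)×L_3(-1.2) + 25×L_4(-1.2)
P(-1.2) = -8.862400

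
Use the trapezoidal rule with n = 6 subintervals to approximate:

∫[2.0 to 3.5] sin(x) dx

f(x) = sin(x)
a = 2.0, b = 3.5, n = 6
h = (b - a)/n = 0.250000

Trapezoidal rule: (h/2)[f(x₀) + 2f(x₁) + 2f(x₂) + ... + f(xₙ)]

x_0 = 2.0000, f(x_0) = 0.909297, coefficient = 1
x_1 = 2.2500, f(x_1) = 0.778073, coefficient = 2
x_2 = 2.5000, f(x_2) = 0.598472, coefficient = 2
x_3 = 2.7500, f(x_3) = 0.381661, coefficient = 2
x_4 = 3.0000, f(x_4) = 0.141120, coefficient = 2
x_5 = 3.2500, f(x_5) = -0.108195, coefficient = 2
x_6 = 3.5000, f(x_6) = -0.350783, coefficient = 1

I ≈ (0.250000/2) × 4.140777 = 0.517597
Exact value: 0.520310
Error: 0.002713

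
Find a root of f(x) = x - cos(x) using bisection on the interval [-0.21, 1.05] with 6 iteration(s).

f(x) = x - cos(x)
Initial interval: [-0.21, 1.05]

Iteration 1:
  c_1 = (-0.210000 + 1.050000)/2 = 0.420000
  f(c_1) = f(0.420000) = -0.493089
  f(a) × f(c) ≥ 0, new interval: [0.420000, 1.050000]
Iteration 2:
  c_2 = (0.420000 + 1.050000)/2 = 0.735000
  f(c_2) = f(0.735000) = -0.006831
  f(a) × f(c) ≥ 0, new interval: [0.735000, 1.050000]
Iteration 3:
  c_3 = (0.735000 + 1.050000)/2 = 0.892500
  f(c_3) = f(0.892500) = 0.265033
  f(a) × f(c) < 0, new interval: [0.735000, 0.892500]
Iteration 4:
  c_4 = (0.735000 + 0.892500)/2 = 0.813750
  f(c_4) = f(0.813750) = 0.126972
  f(a) × f(c) < 0, new interval: [0.735000, 0.813750]
Iteration 5:
  c_5 = (0.735000 + 0.813750)/2 = 0.774375
  f(c_5) = f(0.774375) = 0.059517
  f(a) × f(c) < 0, new interval: [0.735000, 0.774375]
Iteration 6:
  c_6 = (0.735000 + 0.774375)/2 = 0.754688
  f(c_6) = f(0.754688) = 0.026202
  f(a) × f(c) < 0, new interval: [0.735000, 0.754688]

After 6 iteration(s), the approximation is c_6 = 0.754688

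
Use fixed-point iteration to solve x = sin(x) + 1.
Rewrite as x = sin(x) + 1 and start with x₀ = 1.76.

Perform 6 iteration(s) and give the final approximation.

Equation: x = sin(x) + 1
Fixed-point form: x = sin(x) + 1
x₀ = 1.76

x_1 = g(1.760000) = 1.982154
x_2 = g(1.982154) = 1.916579
x_3 = g(1.916579) = 1.940811
x_4 = g(1.940811) = 1.932322
x_5 = g(1.932322) = 1.935358
x_6 = g(1.935358) = 1.934280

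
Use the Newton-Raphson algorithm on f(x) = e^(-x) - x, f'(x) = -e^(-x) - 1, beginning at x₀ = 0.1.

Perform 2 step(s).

f(x) = e^(-x) - x
f'(x) = -e^(-x) - 1
x₀ = 0.1

Newton-Raphson formula: x_{n+1} = x_n - f(x_n)/f'(x_n)

Iteration 1:
  f(0.100000) = 0.804837
  f'(0.100000) = -1.904837
  x_1 = 0.100000 - 0.804837/(-1.904837) = 0.522523
Iteration 2:
  f(0.522523) = 0.070500
  f'(0.522523) = -1.593023
  x_2 = 0.522523 - 0.070500/(-1.593023) = 0.566778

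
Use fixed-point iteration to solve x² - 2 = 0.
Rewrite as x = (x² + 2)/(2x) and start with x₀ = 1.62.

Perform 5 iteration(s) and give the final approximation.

Equation: x² - 2 = 0
Fixed-point form: x = (x² + 2)/(2x)
x₀ = 1.62

x_1 = g(1.620000) = 1.427284
x_2 = g(1.427284) = 1.414273
x_3 = g(1.414273) = 1.414214
x_4 = g(1.414214) = 1.414214
x_5 = g(1.414214) = 1.414214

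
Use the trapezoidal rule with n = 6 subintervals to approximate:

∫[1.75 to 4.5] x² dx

f(x) = x²
a = 1.75, b = 4.5, n = 6
h = (b - a)/n = 0.458333

Trapezoidal rule: (h/2)[f(x₀) + 2f(x₁) + 2f(x₂) + ... + f(xₙ)]

x_0 = 1.7500, f(x_0) = 3.062500, coefficient = 1
x_1 = 2.2083, f(x_1) = 4.876736, coefficient = 2
x_2 = 2.6667, f(x_2) = 7.111111, coefficient = 2
x_3 = 3.1250, f(x_3) = 9.765625, coefficient = 2
x_4 = 3.5833, f(x_4) = 12.840278, coefficient = 2
x_5 = 4.0417, f(x_5) = 16.335069, coefficient = 2
x_6 = 4.5000, f(x_6) = 20.250000, coefficient = 1

I ≈ (0.458333/2) × 125.170139 = 28.684823
Exact value: 28.588542
Error: 0.096282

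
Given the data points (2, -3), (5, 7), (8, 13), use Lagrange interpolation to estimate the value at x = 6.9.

Lagrange interpolation formula:
P(x) = Σ yᵢ × Lᵢ(x)
where Lᵢ(x) = Π_{j≠i} (x - xⱼ)/(xᵢ - xⱼ)

L_0(6.9) = (6.9 - 5)/(2 - 5) × (6.9 - 8)/(2 - 8) = -0.116111
L_1(6.9) = (6.9 - 2)/(5 - 2) × (6.9 - 8)/(5 - 8) = 0.598889
L_2(6.9) = (6.9 - 2)/(8 - 2) × (6.9 - 5)/(8 - 5) = 0.517222

P(6.9) = (-3)×L_0(6.9) + 7×L_1(6.9) + 13×L_2(6.9)
P(6.9) = 11.264444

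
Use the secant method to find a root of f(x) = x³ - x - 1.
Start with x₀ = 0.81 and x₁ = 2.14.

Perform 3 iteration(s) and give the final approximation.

f(x) = x³ - x - 1
x₀ = 0.81, x₁ = 2.14

Secant formula: x_{n+1} = x_n - f(x_n)(x_n - x_{n-1})/(f(x_n) - f(x_{n-1}))

Iteration 1:
  f(0.810000) = -1.278559
  f(2.140000) = 6.660344
  x_2 = 2.140000 - 6.660344×(2.140000 - 0.810000)/(6.660344 - (-1.278559))
       = 1.024196
Iteration 2:
  f(2.140000) = 6.660344
  f(1.024196) = -0.949837
  x_3 = 1.024196 - (-0.949837)×(1.024196 - 2.140000)/(-0.949837 - 6.660344)
       = 1.163461
Iteration 3:
  f(1.024196) = -0.949837
  f(1.163461) = -0.588551
  x_4 = 1.163461 - (-0.588551)×(1.163461 - 1.024196)/(-0.588551 - (-0.949837))
       = 1.390330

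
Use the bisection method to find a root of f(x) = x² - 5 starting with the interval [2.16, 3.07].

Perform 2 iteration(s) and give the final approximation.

f(x) = x² - 5
Initial interval: [2.16, 3.07]

Iteration 1:
  c_1 = (2.160000 + 3.070000)/2 = 2.615000
  f(c_1) = f(2.615000) = 1.838225
  f(a) × f(c) < 0, new interval: [2.160000, 2.615000]
Iteration 2:
  c_2 = (2.160000 + 2.615000)/2 = 2.387500
  f(c_2) = f(2.387500) = 0.700156
  f(a) × f(c) < 0, new interval: [2.160000, 2.387500]

After 2 iteration(s), the approximation is c_2 = 2.387500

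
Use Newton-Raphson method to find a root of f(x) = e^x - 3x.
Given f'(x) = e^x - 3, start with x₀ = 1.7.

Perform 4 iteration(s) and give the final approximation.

f(x) = e^x - 3x
f'(x) = e^x - 3
x₀ = 1.7

Newton-Raphson formula: x_{n+1} = x_n - f(x_n)/f'(x_n)

Iteration 1:
  f(1.700000) = 0.373947
  f'(1.700000) = 2.473947
  x_1 = 1.700000 - 0.373947/2.473947 = 1.548846
Iteration 2:
  f(1.548846) = 0.059498
  f'(1.548846) = 1.706036
  x_2 = 1.548846 - 0.059498/1.706036 = 1.513971
Iteration 3:
  f(1.513971) = 0.002829
  f'(1.513971) = 1.544741
  x_3 = 1.513971 - 0.002829/1.544741 = 1.512140
Iteration 4:
  f(1.512140) = 0.000008
  f'(1.512140) = 1.536426
  x_4 = 1.512140 - 0.000008/1.536426 = 1.512135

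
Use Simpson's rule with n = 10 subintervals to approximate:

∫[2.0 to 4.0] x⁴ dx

f(x) = x⁴
a = 2.0, b = 4.0, n = 10
h = (b - a)/n = 0.200000

Simpson's rule: (h/3)[f(x₀) + 4f(x₁) + 2f(x₂) + ... + f(xₙ)]

x_0 = 2.0000, f(x_0) = 16.000000, coefficient = 1
x_1 = 2.2000, f(x_1) = 23.425600, coefficient = 4
x_2 = 2.4000, f(x_2) = 33.177600, coefficient = 2
x_3 = 2.6000, f(x_3) = 45.697600, coefficient = 4
x_4 = 2.8000, f(x_4) = 61.465600, coefficient = 2
x_5 = 3.0000, f(x_5) = 81.000000, coefficient = 4
x_6 = 3.2000, f(x_6) = 104.857600, coefficient = 2
x_7 = 3.4000, f(x_7) = 133.633600, coefficient = 4
x_8 = 3.6000, f(x_8) = 167.961600, coefficient = 2
x_9 = 3.8000, f(x_9) = 208.513600, coefficient = 4
x_10 = 4.0000, f(x_10) = 256.000000, coefficient = 1

I ≈ (0.200000/3) × 2976.006400 = 198.400427
Exact value: 198.400000
Error: 0.000427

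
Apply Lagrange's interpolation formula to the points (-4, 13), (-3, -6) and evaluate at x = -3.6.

Lagrange interpolation formula:
P(x) = Σ yᵢ × Lᵢ(x)
where Lᵢ(x) = Π_{j≠i} (x - xⱼ)/(xᵢ - xⱼ)

L_0(-3.6) = (-3.6 - (-3))/(-4 - (-3)) = 0.600000
L_1(-3.6) = (-3.6 - (-4))/(-3 - (-4)) = 0.400000

P(-3.6) = 13×L_0(-3.6) + (-6)×L_1(-3.6)
P(-3.6) = 5.400000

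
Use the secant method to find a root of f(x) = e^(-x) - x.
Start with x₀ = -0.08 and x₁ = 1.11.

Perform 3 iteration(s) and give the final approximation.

f(x) = e^(-x) - x
x₀ = -0.08, x₁ = 1.11

Secant formula: x_{n+1} = x_n - f(x_n)(x_n - x_{n-1})/(f(x_n) - f(x_{n-1}))

Iteration 1:
  f(-0.080000) = 1.163287
  f(1.110000) = -0.780441
  x_2 = 1.110000 - (-0.780441)×(1.110000 - (-0.080000))/(-0.780441 - 1.163287)
       = 0.632194
Iteration 2:
  f(1.110000) = -0.780441
  f(0.632194) = -0.100770
  x_3 = 0.632194 - (-0.100770)×(0.632194 - 1.110000)/(-0.100770 - (-0.780441))
       = 0.561354
Iteration 3:
  f(0.632194) = -0.100770
  f(0.561354) = 0.009083
  x_4 = 0.561354 - 0.009083×(0.561354 - 0.632194)/(0.009083 - (-0.100770))
       = 0.567211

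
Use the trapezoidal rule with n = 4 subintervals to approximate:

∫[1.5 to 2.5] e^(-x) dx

f(x) = e^(-x)
a = 1.5, b = 2.5, n = 4
h = (b - a)/n = 0.250000

Trapezoidal rule: (h/2)[f(x₀) + 2f(x₁) + 2f(x₂) + ... + f(xₙ)]

x_0 = 1.5000, f(x_0) = 0.223130, coefficient = 1
x_1 = 1.7500, f(x_1) = 0.173774, coefficient = 2
x_2 = 2.0000, f(x_2) = 0.135335, coefficient = 2
x_3 = 2.2500, f(x_3) = 0.105399, coefficient = 2
x_4 = 2.5000, f(x_4) = 0.082085, coefficient = 1

I ≈ (0.250000/2) × 1.134232 = 0.141779
Exact value: 0.141045
Error: 0.000734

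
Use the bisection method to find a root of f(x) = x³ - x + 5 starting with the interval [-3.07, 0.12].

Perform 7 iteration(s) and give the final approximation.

f(x) = x³ - x + 5
Initial interval: [-3.07, 0.12]

Iteration 1:
  c_1 = (-3.070000 + 0.120000)/2 = -1.475000
  f(c_1) = f(-1.475000) = 3.265953
  f(a) × f(c) < 0, new interval: [-3.070000, -1.475000]
Iteration 2:
  c_2 = (-3.070000 + (-1.475000))/2 = -2.272500
  f(c_2) = f(-2.272500) = -4.463272
  f(a) × f(c) ≥ 0, new interval: [-2.272500, -1.475000]
Iteration 3:
  c_3 = (-2.272500 + (-1.475000))/2 = -1.873750
  f(c_3) = f(-1.873750) = 0.295128
  f(a) × f(c) < 0, new interval: [-2.272500, -1.873750]
Iteration 4:
  c_4 = (-2.272500 + (-1.873750))/2 = -2.073125
  f(c_4) = f(-2.073125) = -1.836850
  f(a) × f(c) ≥ 0, new interval: [-2.073125, -1.873750]
Iteration 5:
  c_5 = (-2.073125 + (-1.873750))/2 = -1.973437
  f(c_5) = f(-1.973437) = -0.712027
  f(a) × f(c) ≥ 0, new interval: [-1.973437, -1.873750]
Iteration 6:
  c_6 = (-1.973437 + (-1.873750))/2 = -1.923594
  f(c_6) = f(-1.923594) = -0.194113
  f(a) × f(c) ≥ 0, new interval: [-1.923594, -1.873750]
Iteration 7:
  c_7 = (-1.923594 + (-1.873750))/2 = -1.898672
  f(c_7) = f(-1.898672) = 0.054045
  f(a) × f(c) < 0, new interval: [-1.923594, -1.898672]

After 7 iteration(s), the approximation is c_7 = -1.898672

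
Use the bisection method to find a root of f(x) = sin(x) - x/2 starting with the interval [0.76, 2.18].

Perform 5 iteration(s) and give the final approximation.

f(x) = sin(x) - x/2
Initial interval: [0.76, 2.18]

Iteration 1:
  c_1 = (0.760000 + 2.180000)/2 = 1.470000
  f(c_1) = f(1.470000) = 0.259924
  f(a) × f(c) ≥ 0, new interval: [1.470000, 2.180000]
Iteration 2:
  c_2 = (1.470000 + 2.180000)/2 = 1.825000
  f(c_2) = f(1.825000) = 0.055364
  f(a) × f(c) ≥ 0, new interval: [1.825000, 2.180000]
Iteration 3:
  c_3 = (1.825000 + 2.180000)/2 = 2.002500
  f(c_3) = f(2.002500) = -0.092996
  f(a) × f(c) < 0, new interval: [1.825000, 2.002500]
Iteration 4:
  c_4 = (1.825000 + 2.002500)/2 = 1.913750
  f(c_4) = f(1.913750) = -0.015109
  f(a) × f(c) < 0, new interval: [1.825000, 1.913750]
Iteration 5:
  c_5 = (1.825000 + 1.913750)/2 = 1.869375
  f(c_5) = f(1.869375) = 0.021068
  f(a) × f(c) ≥ 0, new interval: [1.869375, 1.913750]

After 5 iteration(s), the approximation is c_5 = 1.869375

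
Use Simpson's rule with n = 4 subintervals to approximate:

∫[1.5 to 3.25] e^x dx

f(x) = e^x
a = 1.5, b = 3.25, n = 4
h = (b - a)/n = 0.437500

Simpson's rule: (h/3)[f(x₀) + 4f(x₁) + 2f(x₂) + ... + f(xₙ)]

x_0 = 1.5000, f(x_0) = 4.481689, coefficient = 1
x_1 = 1.9375, f(x_1) = 6.941376, coefficient = 4
x_2 = 2.3750, f(x_2) = 10.751013, coefficient = 2
x_3 = 2.8125, f(x_3) = 16.651495, coefficient = 4
x_4 = 3.2500, f(x_4) = 25.790340, coefficient = 1

I ≈ (0.437500/3) × 146.145538 = 21.312891
Exact value: 21.308651
Error: 0.004240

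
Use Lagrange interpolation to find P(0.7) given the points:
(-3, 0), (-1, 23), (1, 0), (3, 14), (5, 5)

Lagrange interpolation formula:
P(x) = Σ yᵢ × Lᵢ(x)
where Lᵢ(x) = Π_{j≠i} (x - xⱼ)/(xᵢ - xⱼ)

L_0(0.7) = (0.7 - (-1))/(-3 - (-1)) × (0.7 - 1)/(-3 - 1) × (0.7 - 3)/(-3 - 3) × (0.7 - 5)/(-3 - 5) = -0.013135
L_1(0.7) = (0.7 - (-3))/(-1 - (-3)) × (0.7 - 1)/(-1 - 1) × (0.7 - 3)/(-1 - 3) × (0.7 - 5)/(-1 - 5) = 0.114353
L_2(0.7) = (0.7 - (-3))/(1 - (-3)) × (0.7 - (-1))/(1 - (-1)) × (0.7 - 3)/(1 - 3) × (0.7 - 5)/(1 - 5) = 0.972002
L_3(0.7) = (0.7 - (-3))/(3 - (-3)) × (0.7 - (-1))/(3 - (-1)) × (0.7 - 1)/(3 - 1) × (0.7 - 5)/(3 - 5) = -0.084522
L_4(0.7) = (0.7 - (-3))/(5 - (-3)) × (0.7 - (-1))/(5 - (-1)) × (0.7 - 1)/(5 - 1) × (0.7 - 3)/(5 - 3) = 0.011302

P(0.7) = 0×L_0(0.7) + 23×L_1(0.7) + 0×L_2(0.7) + 14×L_3(0.7) + 5×L_4(0.7)
P(0.7) = 1.503327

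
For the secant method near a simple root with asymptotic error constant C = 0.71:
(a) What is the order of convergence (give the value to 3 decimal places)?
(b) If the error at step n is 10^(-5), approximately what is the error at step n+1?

(a) Secant method has superlinear convergence with order φ = (1+√5)/2 ≈ 1.618.
    This means |e_{n+1}| ≈ C|e_n|^1.618.

(b) With |e_n| = 10^(-5) and C = 0.71:
    |e_{n+1}| ≈ 0.71 × (10^(-5))^1.618 = 0.71 × 10^(-8.09)

(a) ≈ 1.618 (golden ratio); (b) |e_{n+1}| ≈ 5.769e-09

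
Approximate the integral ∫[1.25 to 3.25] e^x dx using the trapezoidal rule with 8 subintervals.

f(x) = e^x
a = 1.25, b = 3.25, n = 8
h = (b - a)/n = 0.250000

Trapezoidal rule: (h/2)[f(x₀) + 2f(x₁) + 2f(x₂) + ... + f(xₙ)]

x_0 = 1.2500, f(x_0) = 3.490343, coefficient = 1
x_1 = 1.5000, f(x_1) = 4.481689, coefficient = 2
x_2 = 1.7500, f(x_2) = 5.754603, coefficient = 2
x_3 = 2.0000, f(x_3) = 7.389056, coefficient = 2
x_4 = 2.2500, f(x_4) = 9.487736, coefficient = 2
x_5 = 2.5000, f(x_5) = 12.182494, coefficient = 2
x_6 = 2.7500, f(x_6) = 15.642632, coefficient = 2
x_7 = 3.0000, f(x_7) = 20.085537, coefficient = 2
x_8 = 3.2500, f(x_8) = 25.790340, coefficient = 1

I ≈ (0.250000/2) × 179.328176 = 22.416022
Exact value: 22.299997
Error: 0.116025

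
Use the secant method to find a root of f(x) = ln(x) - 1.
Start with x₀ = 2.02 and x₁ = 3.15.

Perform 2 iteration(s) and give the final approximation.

f(x) = ln(x) - 1
x₀ = 2.02, x₁ = 3.15

Secant formula: x_{n+1} = x_n - f(x_n)(x_n - x_{n-1})/(f(x_n) - f(x_{n-1}))

Iteration 1:
  f(2.020000) = -0.296902
  f(3.150000) = 0.147402
  x_2 = 3.150000 - 0.147402×(3.150000 - 2.020000)/(0.147402 - (-0.296902))
       = 2.775112
Iteration 2:
  f(3.150000) = 0.147402
  f(2.775112) = 0.020691
  x_3 = 2.775112 - 0.020691×(2.775112 - 3.150000)/(0.020691 - 0.147402)
       = 2.713895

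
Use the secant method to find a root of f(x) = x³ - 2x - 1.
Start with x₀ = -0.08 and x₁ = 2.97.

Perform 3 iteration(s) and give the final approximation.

f(x) = x³ - 2x - 1
x₀ = -0.08, x₁ = 2.97

Secant formula: x_{n+1} = x_n - f(x_n)(x_n - x_{n-1})/(f(x_n) - f(x_{n-1}))

Iteration 1:
  f(-0.080000) = -0.840512
  f(2.970000) = 19.258073
  x_2 = 2.970000 - 19.258073×(2.970000 - (-0.080000))/(19.258073 - (-0.840512))
       = 0.047549
Iteration 2:
  f(2.970000) = 19.258073
  f(0.047549) = -1.094991
  x_3 = 0.047549 - (-1.094991)×(0.047549 - 2.970000)/(-1.094991 - 19.258073)
       = 0.204777
Iteration 3:
  f(0.047549) = -1.094991
  f(0.204777) = -1.400966
  x_4 = 0.204777 - (-1.400966)×(0.204777 - 0.047549)/(-1.400966 - (-1.094991))
       = -0.515119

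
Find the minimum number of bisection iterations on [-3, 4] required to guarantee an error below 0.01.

We need (b-a)/2^n ≤ 0.01
(4 - (-3))/2^n ≤ 0.01
7/2^n ≤ 0.01
2^n ≥ 700
n ≥ log₂(700) = 9.45
n ≥ 10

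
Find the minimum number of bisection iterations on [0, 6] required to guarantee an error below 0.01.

We need (b-a)/2^n ≤ 0.01
(6 - 0)/2^n ≤ 0.01
6/2^n ≤ 0.01
2^n ≥ 600
n ≥ log₂(600) = 9.23
n ≥ 10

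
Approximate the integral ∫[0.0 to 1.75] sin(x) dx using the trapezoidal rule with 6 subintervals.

f(x) = sin(x)
a = 0.0, b = 1.75, n = 6
h = (b - a)/n = 0.291667

Trapezoidal rule: (h/2)[f(x₀) + 2f(x₁) + 2f(x₂) + ... + f(xₙ)]

x_0 = 0.0000, f(x_0) = 0.000000, coefficient = 1
x_1 = 0.2917, f(x_1) = 0.287549, coefficient = 2
x_2 = 0.5833, f(x_2) = 0.550809, coefficient = 2
x_3 = 0.8750, f(x_3) = 0.767544, coefficient = 2
x_4 = 1.1667, f(x_4) = 0.919445, coefficient = 2
x_5 = 1.4583, f(x_5) = 0.993683, coefficient = 2
x_6 = 1.7500, f(x_6) = 0.983986, coefficient = 1

I ≈ (0.291667/2) × 8.022044 = 1.169881
Exact value: 1.178246
Error: 0.008365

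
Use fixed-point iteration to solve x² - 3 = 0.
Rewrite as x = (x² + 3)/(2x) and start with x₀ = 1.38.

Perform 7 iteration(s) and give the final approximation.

Equation: x² - 3 = 0
Fixed-point form: x = (x² + 3)/(2x)
x₀ = 1.38

x_1 = g(1.380000) = 1.776957
x_2 = g(1.776957) = 1.732618
x_3 = g(1.732618) = 1.732051
x_4 = g(1.732051) = 1.732051
x_5 = g(1.732051) = 1.732051
x_6 = g(1.732051) = 1.732051
x_7 = g(1.732051) = 1.732051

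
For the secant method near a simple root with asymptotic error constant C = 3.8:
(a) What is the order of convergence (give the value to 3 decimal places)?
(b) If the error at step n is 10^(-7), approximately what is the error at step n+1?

(a) Secant method has superlinear convergence with order φ = (1+√5)/2 ≈ 1.618.
    This means |e_{n+1}| ≈ C|e_n|^1.618.

(b) With |e_n| = 10^(-7) and C = 3.8:
    |e_{n+1}| ≈ 3.8 × (10^(-7))^1.618 = 3.8 × 10^(-11.33)

(a) ≈ 1.618 (golden ratio); (b) |e_{n+1}| ≈ 1.793e-11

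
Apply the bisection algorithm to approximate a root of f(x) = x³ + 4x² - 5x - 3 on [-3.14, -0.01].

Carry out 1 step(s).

f(x) = x³ + 4x² - 5x - 3
Initial interval: [-3.14, -0.01]

Iteration 1:
  c_1 = (-3.140000 + (-0.010000))/2 = -1.575000
  f(c_1) = f(-1.575000) = 10.890516
  f(a) × f(c) ≥ 0, new interval: [-1.575000, -0.010000]

After 1 iteration(s), the approximation is c_1 = -1.575000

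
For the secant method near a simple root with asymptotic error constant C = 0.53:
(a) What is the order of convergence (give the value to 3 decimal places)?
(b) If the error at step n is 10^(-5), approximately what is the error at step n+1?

(a) Secant method has superlinear convergence with order φ = (1+√5)/2 ≈ 1.618.
    This means |e_{n+1}| ≈ C|e_n|^1.618.

(b) With |e_n| = 10^(-5) and C = 0.53:
    |e_{n+1}| ≈ 0.53 × (10^(-5))^1.618 = 0.53 × 10^(-8.09)

(a) ≈ 1.618 (golden ratio); (b) |e_{n+1}| ≈ 4.306e-09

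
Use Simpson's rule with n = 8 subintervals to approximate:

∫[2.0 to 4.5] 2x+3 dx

f(x) = 2x+3
a = 2.0, b = 4.5, n = 8
h = (b - a)/n = 0.312500

Simpson's rule: (h/3)[f(x₀) + 4f(x₁) + 2f(x₂) + ... + f(xₙ)]

x_0 = 2.0000, f(x_0) = 7.000000, coefficient = 1
x_1 = 2.3125, f(x_1) = 7.625000, coefficient = 4
x_2 = 2.6250, f(x_2) = 8.250000, coefficient = 2
x_3 = 2.9375, f(x_3) = 8.875000, coefficient = 4
x_4 = 3.2500, f(x_4) = 9.500000, coefficient = 2
x_5 = 3.5625, f(x_5) = 10.125000, coefficient = 4
x_6 = 3.8750, f(x_6) = 10.750000, coefficient = 2
x_7 = 4.1875, f(x_7) = 11.375000, coefficient = 4
x_8 = 4.5000, f(x_8) = 12.000000, coefficient = 1

I ≈ (0.312500/3) × 228.000000 = 23.750000
Exact value: 23.750000
Error: 0.000000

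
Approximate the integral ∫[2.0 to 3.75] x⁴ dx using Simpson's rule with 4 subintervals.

f(x) = x⁴
a = 2.0, b = 3.75, n = 4
h = (b - a)/n = 0.437500

Simpson's rule: (h/3)[f(x₀) + 4f(x₁) + 2f(x₂) + ... + f(xₙ)]

x_0 = 2.0000, f(x_0) = 16.000000, coefficient = 1
x_1 = 2.4375, f(x_1) = 35.300308, coefficient = 4
x_2 = 2.8750, f(x_2) = 68.320557, coefficient = 2
x_3 = 3.3125, f(x_3) = 120.399185, coefficient = 4
x_4 = 3.7500, f(x_4) = 197.753906, coefficient = 1

I ≈ (0.437500/3) × 973.192993 = 141.923978
Exact value: 141.915430
Error: 0.008548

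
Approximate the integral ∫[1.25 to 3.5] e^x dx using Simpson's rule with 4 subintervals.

f(x) = e^x
a = 1.25, b = 3.5, n = 4
h = (b - a)/n = 0.562500

Simpson's rule: (h/3)[f(x₀) + 4f(x₁) + 2f(x₂) + ... + f(xₙ)]

x_0 = 1.2500, f(x_0) = 3.490343, coefficient = 1
x_1 = 1.8125, f(x_1) = 6.125743, coefficient = 4
x_2 = 2.3750, f(x_2) = 10.751013, coefficient = 2
x_3 = 2.9375, f(x_3) = 18.868616, coefficient = 4
x_4 = 3.5000, f(x_4) = 33.115452, coefficient = 1

I ≈ (0.562500/3) × 158.085255 = 29.640985
Exact value: 29.625109
Error: 0.015876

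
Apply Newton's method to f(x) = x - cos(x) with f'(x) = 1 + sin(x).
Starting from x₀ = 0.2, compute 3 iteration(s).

f(x) = x - cos(x)
f'(x) = 1 + sin(x)
x₀ = 0.2

Newton-Raphson formula: x_{n+1} = x_n - f(x_n)/f'(x_n)

Iteration 1:
  f(0.200000) = -0.780067
  f'(0.200000) = 1.198669
  x_1 = 0.200000 - (-0.780067)/1.198669 = 0.850777
Iteration 2:
  f(0.850777) = 0.191378
  f'(0.850777) = 1.751793
  x_2 = 0.850777 - 0.191378/1.751793 = 0.741530
Iteration 3:
  f(0.741530) = 0.004094
  f'(0.741530) = 1.675417
  x_3 = 0.741530 - 0.004094/1.675417 = 0.739086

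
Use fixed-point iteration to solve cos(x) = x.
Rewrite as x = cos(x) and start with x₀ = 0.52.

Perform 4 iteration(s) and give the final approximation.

Equation: cos(x) = x
Fixed-point form: x = cos(x)
x₀ = 0.52

x_1 = g(0.520000) = 0.867819
x_2 = g(0.867819) = 0.646492
x_3 = g(0.646492) = 0.798202
x_4 = g(0.798202) = 0.697995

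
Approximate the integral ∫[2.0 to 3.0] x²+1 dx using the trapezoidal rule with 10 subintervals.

f(x) = x²+1
a = 2.0, b = 3.0, n = 10
h = (b - a)/n = 0.100000

Trapezoidal rule: (h/2)[f(x₀) + 2f(x₁) + 2f(x₂) + ... + f(xₙ)]

x_0 = 2.0000, f(x_0) = 5.000000, coefficient = 1
x_1 = 2.1000, f(x_1) = 5.410000, coefficient = 2
x_2 = 2.2000, f(x_2) = 5.840000, coefficient = 2
x_3 = 2.3000, f(x_3) = 6.290000, coefficient = 2
x_4 = 2.4000, f(x_4) = 6.760000, coefficient = 2
x_5 = 2.5000, f(x_5) = 7.250000, coefficient = 2
x_6 = 2.6000, f(x_6) = 7.760000, coefficient = 2
x_7 = 2.7000, f(x_7) = 8.290000, coefficient = 2
x_8 = 2.8000, f(x_8) = 8.840000, coefficient = 2
x_9 = 2.9000, f(x_9) = 9.410000, coefficient = 2
x_10 = 3.0000, f(x_10) = 10.000000, coefficient = 1

I ≈ (0.100000/2) × 146.700000 = 7.335000
Exact value: 7.333333
Error: 0.001667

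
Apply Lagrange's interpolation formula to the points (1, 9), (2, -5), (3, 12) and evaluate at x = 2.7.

Lagrange interpolation formula:
P(x) = Σ yᵢ × Lᵢ(x)
where Lᵢ(x) = Π_{j≠i} (x - xⱼ)/(xᵢ - xⱼ)

L_0(2.7) = (2.7 - 2)/(1 - 2) × (2.7 - 3)/(1 - 3) = -0.105000
L_1(2.7) = (2.7 - 1)/(2 - 1) × (2.7 - 3)/(2 - 3) = 0.510000
L_2(2.7) = (2.7 - 1)/(3 - 1) × (2.7 - 2)/(3 - 2) = 0.595000

P(2.7) = 9×L_0(2.7) + (-5)×L_1(2.7) + 12×L_2(2.7)
P(2.7) = 3.645000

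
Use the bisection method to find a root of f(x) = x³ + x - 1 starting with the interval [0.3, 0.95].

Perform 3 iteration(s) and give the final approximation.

f(x) = x³ + x - 1
Initial interval: [0.3, 0.95]

Iteration 1:
  c_1 = (0.300000 + 0.950000)/2 = 0.625000
  f(c_1) = f(0.625000) = -0.130859
  f(a) × f(c) ≥ 0, new interval: [0.625000, 0.950000]
Iteration 2:
  c_2 = (0.625000 + 0.950000)/2 = 0.787500
  f(c_2) = f(0.787500) = 0.275873
  f(a) × f(c) < 0, new interval: [0.625000, 0.787500]
Iteration 3:
  c_3 = (0.625000 + 0.787500)/2 = 0.706250
  f(c_3) = f(0.706250) = 0.058520
  f(a) × f(c) < 0, new interval: [0.625000, 0.706250]

After 3 iteration(s), the approximation is c_3 = 0.706250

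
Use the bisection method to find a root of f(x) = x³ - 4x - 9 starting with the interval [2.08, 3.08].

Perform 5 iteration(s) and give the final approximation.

f(x) = x³ - 4x - 9
Initial interval: [2.08, 3.08]

Iteration 1:
  c_1 = (2.080000 + 3.080000)/2 = 2.580000
  f(c_1) = f(2.580000) = -2.146488
  f(a) × f(c) ≥ 0, new interval: [2.580000, 3.080000]
Iteration 2:
  c_2 = (2.580000 + 3.080000)/2 = 2.830000
  f(c_2) = f(2.830000) = 2.345187
  f(a) × f(c) < 0, new interval: [2.580000, 2.830000]
Iteration 3:
  c_3 = (2.580000 + 2.830000)/2 = 2.705000
  f(c_3) = f(2.705000) = -0.027447
  f(a) × f(c) ≥ 0, new interval: [2.705000, 2.830000]
Iteration 4:
  c_4 = (2.705000 + 2.830000)/2 = 2.767500
  f(c_4) = f(2.767500) = 1.126438
  f(a) × f(c) < 0, new interval: [2.705000, 2.767500]
Iteration 5:
  c_5 = (2.705000 + 2.767500)/2 = 2.736250
  f(c_5) = f(2.736250) = 0.541479
  f(a) × f(c) < 0, new interval: [2.705000, 2.736250]

After 5 iteration(s), the approximation is c_5 = 2.736250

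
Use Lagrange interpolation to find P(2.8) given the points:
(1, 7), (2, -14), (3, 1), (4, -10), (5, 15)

Lagrange interpolation formula:
P(x) = Σ yᵢ × Lᵢ(x)
where Lᵢ(x) = Π_{j≠i} (x - xⱼ)/(xᵢ - xⱼ)

L_0(2.8) = (2.8 - 2)/(1 - 2) × (2.8 - 3)/(1 - 3) × (2.8 - 4)/(1 - 4) × (2.8 - 5)/(1 - 5) = -0.017600
L_1(2.8) = (2.8 - 1)/(2 - 1) × (2.8 - 3)/(2 - 3) × (2.8 - 4)/(2 - 4) × (2.8 - 5)/(2 - 5) = 0.158400
L_2(2.8) = (2.8 - 1)/(3 - 1) × (2.8 - 2)/(3 - 2) × (2.8 - 4)/(3 - 4) × (2.8 - 5)/(3 - 5) = 0.950400
L_3(2.8) = (2.8 - 1)/(4 - 1) × (2.8 - 2)/(4 - 2) × (2.8 - 3)/(4 - 3) × (2.8 - 5)/(4 - 5) = -0.105600
L_4(2.8) = (2.8 - 1)/(5 - 1) × (2.8 - 2)/(5 - 2) × (2.8 - 3)/(5 - 3) × (2.8 - 4)/(5 - 4) = 0.014400

P(2.8) = 7×L_0(2.8) + (-14)×L_1(2.8) + 1×L_2(2.8) + (-10)×L_3(2.8) + 15×L_4(2.8)
P(2.8) = -0.118400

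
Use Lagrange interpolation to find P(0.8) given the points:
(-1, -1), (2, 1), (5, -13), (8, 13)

Lagrange interpolation formula:
P(x) = Σ yᵢ × Lᵢ(x)
where Lᵢ(x) = Π_{j≠i} (x - xⱼ)/(xᵢ - xⱼ)

L_0(0.8) = (0.8 - 2)/(-1 - 2) × (0.8 - 5)/(-1 - 5) × (0.8 - 8)/(-1 - 8) = 0.224000
L_1(0.8) = (0.8 - (-1))/(2 - (-1)) × (0.8 - 5)/(2 - 5) × (0.8 - 8)/(2 - 8) = 1.008000
L_2(0.8) = (0.8 - (-1))/(5 - (-1)) × (0.8 - 2)/(5 - 2) × (0.8 - 8)/(5 - 8) = -0.288000
L_3(0.8) = (0.8 - (-1))/(8 - (-1)) × (0.8 - 2)/(8 - 2) × (0.8 - 5)/(8 - 5) = 0.056000

P(0.8) = (-1)×L_0(0.8) + 1×L_1(0.8) + (-13)×L_2(0.8) + 13×L_3(0.8)
P(0.8) = 5.256000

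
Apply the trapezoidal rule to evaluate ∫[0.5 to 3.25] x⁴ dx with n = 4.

f(x) = x⁴
a = 0.5, b = 3.25, n = 4
h = (b - a)/n = 0.687500

Trapezoidal rule: (h/2)[f(x₀) + 2f(x₁) + 2f(x₂) + ... + f(xₙ)]

x_0 = 0.5000, f(x_0) = 0.062500, coefficient = 1
x_1 = 1.1875, f(x_1) = 1.988541, coefficient = 2
x_2 = 1.8750, f(x_2) = 12.359619, coefficient = 2
x_3 = 2.5625, f(x_3) = 43.117691, coefficient = 2
x_4 = 3.2500, f(x_4) = 111.566406, coefficient = 1

I ≈ (0.687500/2) × 226.560608 = 77.880209
Exact value: 72.511914
Error: 5.368295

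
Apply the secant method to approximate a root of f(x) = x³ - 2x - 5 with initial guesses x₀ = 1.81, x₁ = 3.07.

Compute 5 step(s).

f(x) = x³ - 2x - 5
x₀ = 1.81, x₁ = 3.07

Secant formula: x_{n+1} = x_n - f(x_n)(x_n - x_{n-1})/(f(x_n) - f(x_{n-1}))

Iteration 1:
  f(1.810000) = -2.690259
  f(3.070000) = 17.794443
  x_2 = 3.070000 - 17.794443×(3.070000 - 1.810000)/(17.794443 - (-2.690259))
       = 1.975476
Iteration 2:
  f(3.070000) = 17.794443
  f(1.975476) = -1.241646
  x_3 = 1.975476 - (-1.241646)×(1.975476 - 3.070000)/(-1.241646 - 17.794443)
       = 2.046867
Iteration 3:
  f(1.975476) = -1.241646
  f(2.046867) = -0.518045
  x_4 = 2.046867 - (-0.518045)×(2.046867 - 1.975476)/(-0.518045 - (-1.241646))
       = 2.097978
Iteration 4:
  f(2.046867) = -0.518045
  f(2.097978) = 0.038320
  x_5 = 2.097978 - 0.038320×(2.097978 - 2.046867)/(0.038320 - (-0.518045))
       = 2.094458
Iteration 5:
  f(2.097978) = 0.038320
  f(2.094458) = -0.001045
  x_6 = 2.094458 - (-0.001045)×(2.094458 - 2.097978)/(-0.001045 - 0.038320)
       = 2.094551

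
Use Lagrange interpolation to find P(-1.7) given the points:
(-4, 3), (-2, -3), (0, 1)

Lagrange interpolation formula:
P(x) = Σ yᵢ × Lᵢ(x)
where Lᵢ(x) = Π_{j≠i} (x - xⱼ)/(xᵢ - xⱼ)

L_0(-1.7) = (-1.7 - (-2))/(-4 - (-2)) × (-1.7 - 0)/(-4 - 0) = -0.063750
L_1(-1.7) = (-1.7 - (-4))/(-2 - (-4)) × (-1.7 - 0)/(-2 - 0) = 0.977500
L_2(-1.7) = (-1.7 - (-4))/(0 - (-4)) × (-1.7 - (-2))/(0 - (-2)) = 0.086250

P(-1.7) = 3×L_0(-1.7) + (-3)×L_1(-1.7) + 1×L_2(-1.7)
P(-1.7) = -3.037500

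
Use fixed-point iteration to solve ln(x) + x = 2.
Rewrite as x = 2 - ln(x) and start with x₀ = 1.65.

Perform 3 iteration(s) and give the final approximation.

Equation: ln(x) + x = 2
Fixed-point form: x = 2 - ln(x)
x₀ = 1.65

x_1 = g(1.650000) = 1.499225
x_2 = g(1.499225) = 1.595052
x_3 = g(1.595052) = 1.533094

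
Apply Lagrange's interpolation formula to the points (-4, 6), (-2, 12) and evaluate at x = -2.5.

Lagrange interpolation formula:
P(x) = Σ yᵢ × Lᵢ(x)
where Lᵢ(x) = Π_{j≠i} (x - xⱼ)/(xᵢ - xⱼ)

L_0(-2.5) = (-2.5 - (-2))/(-4 - (-2)) = 0.250000
L_1(-2.5) = (-2.5 - (-4))/(-2 - (-4)) = 0.750000

P(-2.5) = 6×L_0(-2.5) + 12×L_1(-2.5)
P(-2.5) = 10.500000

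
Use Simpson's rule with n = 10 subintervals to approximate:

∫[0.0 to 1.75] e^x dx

f(x) = e^x
a = 0.0, b = 1.75, n = 10
h = (b - a)/n = 0.175000

Simpson's rule: (h/3)[f(x₀) + 4f(x₁) + 2f(x₂) + ... + f(xₙ)]

x_0 = 0.0000, f(x_0) = 1.000000, coefficient = 1
x_1 = 0.1750, f(x_1) = 1.191246, coefficient = 4
x_2 = 0.3500, f(x_2) = 1.419068, coefficient = 2
x_3 = 0.5250, f(x_3) = 1.690459, coefficient = 4
x_4 = 0.7000, f(x_4) = 2.013753, coefficient = 2
x_5 = 0.8750, f(x_5) = 2.398875, coefficient = 4
x_6 = 1.0500, f(x_6) = 2.857651, coefficient = 2
x_7 = 1.2250, f(x_7) = 3.404166, coefficient = 4
x_8 = 1.4000, f(x_8) = 4.055200, coefficient = 2
x_9 = 1.5750, f(x_9) = 4.830742, coefficient = 4
x_10 = 1.7500, f(x_10) = 5.754603, coefficient = 1

I ≈ (0.175000/3) × 81.507898 = 4.754627
Exact value: 4.754603
Error: 0.000025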